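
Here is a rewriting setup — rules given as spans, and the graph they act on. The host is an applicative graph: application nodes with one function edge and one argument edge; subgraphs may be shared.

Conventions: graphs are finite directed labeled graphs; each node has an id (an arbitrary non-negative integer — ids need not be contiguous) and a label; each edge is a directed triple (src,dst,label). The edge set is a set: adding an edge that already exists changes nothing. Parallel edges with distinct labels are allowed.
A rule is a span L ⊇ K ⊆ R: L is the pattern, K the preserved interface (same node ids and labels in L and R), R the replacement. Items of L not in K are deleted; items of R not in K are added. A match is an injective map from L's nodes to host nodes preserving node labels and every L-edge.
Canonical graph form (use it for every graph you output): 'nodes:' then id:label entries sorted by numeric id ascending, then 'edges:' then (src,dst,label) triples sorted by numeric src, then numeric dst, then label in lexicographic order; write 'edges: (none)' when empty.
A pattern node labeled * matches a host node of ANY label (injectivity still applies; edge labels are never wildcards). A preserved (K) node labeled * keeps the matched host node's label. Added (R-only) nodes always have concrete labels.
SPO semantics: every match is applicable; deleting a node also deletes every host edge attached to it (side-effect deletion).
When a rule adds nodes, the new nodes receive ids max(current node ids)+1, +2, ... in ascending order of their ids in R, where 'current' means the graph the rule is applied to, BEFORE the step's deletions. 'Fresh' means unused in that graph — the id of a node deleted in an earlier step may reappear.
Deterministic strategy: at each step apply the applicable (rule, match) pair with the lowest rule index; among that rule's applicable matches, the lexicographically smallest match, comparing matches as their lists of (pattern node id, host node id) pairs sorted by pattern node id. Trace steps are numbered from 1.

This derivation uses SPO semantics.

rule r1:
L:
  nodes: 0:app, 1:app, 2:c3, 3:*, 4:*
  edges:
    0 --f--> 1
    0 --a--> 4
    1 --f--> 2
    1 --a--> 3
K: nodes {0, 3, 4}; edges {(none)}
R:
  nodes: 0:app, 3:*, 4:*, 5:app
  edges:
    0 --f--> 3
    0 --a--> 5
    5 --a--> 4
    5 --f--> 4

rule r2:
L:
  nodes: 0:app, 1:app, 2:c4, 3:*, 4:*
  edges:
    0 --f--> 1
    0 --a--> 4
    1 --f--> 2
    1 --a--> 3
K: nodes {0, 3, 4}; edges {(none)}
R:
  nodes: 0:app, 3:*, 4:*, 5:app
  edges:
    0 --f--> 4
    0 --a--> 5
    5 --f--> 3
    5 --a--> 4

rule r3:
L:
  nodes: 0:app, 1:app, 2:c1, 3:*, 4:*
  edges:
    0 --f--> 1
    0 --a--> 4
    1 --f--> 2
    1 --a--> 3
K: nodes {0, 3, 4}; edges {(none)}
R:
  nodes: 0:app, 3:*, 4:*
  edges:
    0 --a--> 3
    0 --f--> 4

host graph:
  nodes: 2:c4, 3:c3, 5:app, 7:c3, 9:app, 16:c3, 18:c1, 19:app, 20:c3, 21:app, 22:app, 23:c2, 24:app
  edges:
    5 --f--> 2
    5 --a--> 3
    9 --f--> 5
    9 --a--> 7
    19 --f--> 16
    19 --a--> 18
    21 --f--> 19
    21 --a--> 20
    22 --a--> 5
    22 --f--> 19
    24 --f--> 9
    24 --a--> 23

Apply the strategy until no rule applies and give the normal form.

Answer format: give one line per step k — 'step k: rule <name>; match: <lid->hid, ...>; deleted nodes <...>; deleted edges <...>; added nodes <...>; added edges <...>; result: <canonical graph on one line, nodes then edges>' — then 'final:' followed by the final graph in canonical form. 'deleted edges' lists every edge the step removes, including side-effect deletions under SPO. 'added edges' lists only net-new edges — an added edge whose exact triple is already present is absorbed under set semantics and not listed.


step 1: rule r1; match: 0->21, 1->19, 2->16, 3->18, 4->20; deleted nodes 16, 19; deleted edges (19,16,f); (19,18,a); (21,19,f); (21,20,a); (22,19,f); added nodes 25; added edges (21,18,f); (21,25,a); (25,20,a); (25,20,f); result: nodes: 2:c4, 3:c3, 5:app, 7:c3, 9:app, 18:c1, 20:c3, 21:app, 22:app, 23:c2, 24:app, 25:app edges: (5,2,f); (5,3,a); (9,5,f); (9,7,a); (21,18,f); (21,25,a); (22,5,a); (24,9,f); (24,23,a); (25,20,a); (25,20,f)
step 2: rule r2; match: 0->9, 1->5, 2->2, 3->3, 4->7; deleted nodes 2, 5; deleted edges (5,2,f); (5,3,a); (9,5,f); (9,7,a); (22,5,a); added nodes 26; added edges (9,7,f); (9,26,a); (26,3,f); (26,7,a); result: nodes: 3:c3, 7:c3, 9:app, 18:c1, 20:c3, 21:app, 22:app, 23:c2, 24:app, 25:app, 26:app edges: (9,7,f); (9,26,a); (21,18,f); (21,25,a); (24,9,f); (24,23,a); (25,20,a); (25,20,f); (26,3,f); (26,7,a)
step 3: rule r1; match: 0->24, 1->9, 2->7, 3->26, 4->23; deleted nodes 7, 9; deleted edges (9,7,f); (9,26,a); (24,9,f); (24,23,a); (26,7,a); added nodes 27; added edges (24,26,f); (24,27,a); (27,23,a); (27,23,f); result: nodes: 3:c3, 18:c1, 20:c3, 21:app, 22:app, 23:c2, 24:app, 25:app, 26:app, 27:app edges: (21,18,f); (21,25,a); (24,26,f); (24,27,a); (25,20,a); (25,20,f); (26,3,f); (27,23,a); (27,23,f)
final:
nodes: 3:c3, 18:c1, 20:c3, 21:app, 22:app, 23:c2, 24:app, 25:app, 26:app, 27:app
edges: (21,18,f); (21,25,a); (24,26,f); (24,27,a); (25,20,a); (25,20,f); (26,3,f); (27,23,a); (27,23,f)


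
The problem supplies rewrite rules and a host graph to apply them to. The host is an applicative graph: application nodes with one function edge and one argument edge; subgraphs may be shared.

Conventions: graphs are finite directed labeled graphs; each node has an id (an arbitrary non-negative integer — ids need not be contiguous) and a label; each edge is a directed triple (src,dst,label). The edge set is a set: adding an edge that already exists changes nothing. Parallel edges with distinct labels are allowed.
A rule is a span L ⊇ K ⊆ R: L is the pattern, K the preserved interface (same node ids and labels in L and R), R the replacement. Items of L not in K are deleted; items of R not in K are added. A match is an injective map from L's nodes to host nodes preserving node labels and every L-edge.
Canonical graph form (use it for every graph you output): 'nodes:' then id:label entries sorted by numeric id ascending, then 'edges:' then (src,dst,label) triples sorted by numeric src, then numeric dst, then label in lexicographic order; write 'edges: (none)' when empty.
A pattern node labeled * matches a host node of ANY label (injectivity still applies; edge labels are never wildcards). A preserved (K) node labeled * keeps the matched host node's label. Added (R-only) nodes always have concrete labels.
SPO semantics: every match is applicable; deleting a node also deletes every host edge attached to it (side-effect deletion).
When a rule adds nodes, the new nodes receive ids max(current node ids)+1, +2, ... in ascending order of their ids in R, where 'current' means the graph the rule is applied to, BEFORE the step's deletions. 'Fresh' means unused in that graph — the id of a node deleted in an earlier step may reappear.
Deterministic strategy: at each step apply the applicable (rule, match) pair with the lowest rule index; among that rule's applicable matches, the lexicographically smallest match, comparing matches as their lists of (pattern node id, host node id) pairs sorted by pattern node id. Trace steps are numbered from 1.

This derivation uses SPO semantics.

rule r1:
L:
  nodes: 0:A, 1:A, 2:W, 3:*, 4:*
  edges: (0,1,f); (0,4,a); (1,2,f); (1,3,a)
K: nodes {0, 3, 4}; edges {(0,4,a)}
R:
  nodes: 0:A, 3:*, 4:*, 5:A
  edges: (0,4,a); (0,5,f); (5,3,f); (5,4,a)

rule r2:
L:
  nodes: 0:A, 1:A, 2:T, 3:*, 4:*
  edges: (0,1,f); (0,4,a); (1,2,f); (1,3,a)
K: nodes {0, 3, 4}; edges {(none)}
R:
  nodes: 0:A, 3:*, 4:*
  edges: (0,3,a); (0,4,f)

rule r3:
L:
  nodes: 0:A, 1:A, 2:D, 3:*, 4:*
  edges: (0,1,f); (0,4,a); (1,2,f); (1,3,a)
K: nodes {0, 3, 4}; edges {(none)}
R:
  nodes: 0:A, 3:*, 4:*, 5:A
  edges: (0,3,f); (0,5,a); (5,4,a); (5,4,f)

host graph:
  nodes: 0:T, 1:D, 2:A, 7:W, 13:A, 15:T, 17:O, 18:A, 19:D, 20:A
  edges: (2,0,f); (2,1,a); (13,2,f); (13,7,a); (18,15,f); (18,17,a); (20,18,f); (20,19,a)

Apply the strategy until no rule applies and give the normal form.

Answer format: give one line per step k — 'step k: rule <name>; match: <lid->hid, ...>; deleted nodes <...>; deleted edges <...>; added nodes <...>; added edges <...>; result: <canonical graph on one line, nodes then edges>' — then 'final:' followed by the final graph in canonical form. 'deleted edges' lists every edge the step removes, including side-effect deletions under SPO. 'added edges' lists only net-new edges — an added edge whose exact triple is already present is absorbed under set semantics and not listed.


step 1: rule r2; match: 0->13, 1->2, 2->0, 3->1, 4->7; deleted nodes 0, 2; deleted edges (2,0,f); (2,1,a); (13,2,f); (13,7,a); added nodes (none); added edges (13,1,a); (13,7,f); result: nodes: 1:D, 7:W, 13:A, 15:T, 17:O, 18:A, 19:D, 20:A edges: (13,1,a); (13,7,f); (18,15,f); (18,17,a); (20,18,f); (20,19,a)
step 2: rule r2; match: 0->20, 1->18, 2->15, 3->17, 4->19; deleted nodes 15, 18; deleted edges (18,15,f); (18,17,a); (20,18,f); (20,19,a); added nodes (none); added edges (20,17,a); (20,19,f); result: nodes: 1:D, 7:W, 13:A, 17:O, 19:D, 20:A edges: (13,1,a); (13,7,f); (20,17,a); (20,19,f)
final:
nodes: 1:D, 7:W, 13:A, 17:O, 19:D, 20:A
edges: (13,1,a); (13,7,f); (20,17,a); (20,19,f)


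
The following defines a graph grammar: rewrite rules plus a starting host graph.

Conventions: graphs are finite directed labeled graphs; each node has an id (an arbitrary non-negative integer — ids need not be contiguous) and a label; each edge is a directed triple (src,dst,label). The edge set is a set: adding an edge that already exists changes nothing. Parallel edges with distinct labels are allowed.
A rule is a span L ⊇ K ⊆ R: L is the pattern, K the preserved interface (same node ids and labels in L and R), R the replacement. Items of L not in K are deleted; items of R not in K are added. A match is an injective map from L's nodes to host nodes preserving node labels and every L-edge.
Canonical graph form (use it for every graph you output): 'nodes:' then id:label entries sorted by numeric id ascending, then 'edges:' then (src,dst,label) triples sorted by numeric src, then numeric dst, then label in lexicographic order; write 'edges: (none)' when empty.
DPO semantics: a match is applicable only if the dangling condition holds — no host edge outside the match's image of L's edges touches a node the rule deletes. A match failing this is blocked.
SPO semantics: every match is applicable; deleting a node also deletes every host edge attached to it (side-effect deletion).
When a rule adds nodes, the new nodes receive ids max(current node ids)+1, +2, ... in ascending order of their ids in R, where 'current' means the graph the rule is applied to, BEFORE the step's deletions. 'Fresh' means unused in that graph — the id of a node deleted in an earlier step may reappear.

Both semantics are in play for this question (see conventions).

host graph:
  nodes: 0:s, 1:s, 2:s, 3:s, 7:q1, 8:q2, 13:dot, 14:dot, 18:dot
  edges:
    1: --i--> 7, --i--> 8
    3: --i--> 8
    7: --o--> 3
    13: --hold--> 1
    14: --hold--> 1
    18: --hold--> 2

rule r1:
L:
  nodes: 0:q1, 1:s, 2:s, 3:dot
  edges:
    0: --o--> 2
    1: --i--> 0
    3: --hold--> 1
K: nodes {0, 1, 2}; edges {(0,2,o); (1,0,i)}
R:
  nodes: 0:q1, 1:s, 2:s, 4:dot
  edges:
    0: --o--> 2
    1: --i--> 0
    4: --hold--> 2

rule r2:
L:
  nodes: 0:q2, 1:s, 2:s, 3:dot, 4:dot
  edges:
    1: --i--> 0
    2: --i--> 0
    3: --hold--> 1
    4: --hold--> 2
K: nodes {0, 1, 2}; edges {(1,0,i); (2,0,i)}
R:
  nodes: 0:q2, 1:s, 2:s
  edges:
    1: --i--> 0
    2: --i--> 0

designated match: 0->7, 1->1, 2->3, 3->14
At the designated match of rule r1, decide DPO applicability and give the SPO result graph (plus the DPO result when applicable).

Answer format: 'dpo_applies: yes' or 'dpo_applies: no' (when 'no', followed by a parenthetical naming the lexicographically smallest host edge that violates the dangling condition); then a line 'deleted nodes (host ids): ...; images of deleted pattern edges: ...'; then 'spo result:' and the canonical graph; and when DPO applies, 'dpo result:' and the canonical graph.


dpo_applies: yes
deleted nodes (host ids): 14; images of deleted pattern edges: (14,1,hold)
spo result:
nodes: 0:s, 1:s, 2:s, 3:s, 7:q1, 8:q2, 13:dot, 18:dot, 19:dot
edges: (1,7,i); (1,8,i); (3,8,i); (7,3,o); (13,1,hold); (18,2,hold); (19,3,hold)
dpo result:
nodes: 0:s, 1:s, 2:s, 3:s, 7:q1, 8:q2, 13:dot, 18:dot, 19:dot
edges: (1,7,i); (1,8,i); (3,8,i); (7,3,o); (13,1,hold); (18,2,hold); (19,3,hold)


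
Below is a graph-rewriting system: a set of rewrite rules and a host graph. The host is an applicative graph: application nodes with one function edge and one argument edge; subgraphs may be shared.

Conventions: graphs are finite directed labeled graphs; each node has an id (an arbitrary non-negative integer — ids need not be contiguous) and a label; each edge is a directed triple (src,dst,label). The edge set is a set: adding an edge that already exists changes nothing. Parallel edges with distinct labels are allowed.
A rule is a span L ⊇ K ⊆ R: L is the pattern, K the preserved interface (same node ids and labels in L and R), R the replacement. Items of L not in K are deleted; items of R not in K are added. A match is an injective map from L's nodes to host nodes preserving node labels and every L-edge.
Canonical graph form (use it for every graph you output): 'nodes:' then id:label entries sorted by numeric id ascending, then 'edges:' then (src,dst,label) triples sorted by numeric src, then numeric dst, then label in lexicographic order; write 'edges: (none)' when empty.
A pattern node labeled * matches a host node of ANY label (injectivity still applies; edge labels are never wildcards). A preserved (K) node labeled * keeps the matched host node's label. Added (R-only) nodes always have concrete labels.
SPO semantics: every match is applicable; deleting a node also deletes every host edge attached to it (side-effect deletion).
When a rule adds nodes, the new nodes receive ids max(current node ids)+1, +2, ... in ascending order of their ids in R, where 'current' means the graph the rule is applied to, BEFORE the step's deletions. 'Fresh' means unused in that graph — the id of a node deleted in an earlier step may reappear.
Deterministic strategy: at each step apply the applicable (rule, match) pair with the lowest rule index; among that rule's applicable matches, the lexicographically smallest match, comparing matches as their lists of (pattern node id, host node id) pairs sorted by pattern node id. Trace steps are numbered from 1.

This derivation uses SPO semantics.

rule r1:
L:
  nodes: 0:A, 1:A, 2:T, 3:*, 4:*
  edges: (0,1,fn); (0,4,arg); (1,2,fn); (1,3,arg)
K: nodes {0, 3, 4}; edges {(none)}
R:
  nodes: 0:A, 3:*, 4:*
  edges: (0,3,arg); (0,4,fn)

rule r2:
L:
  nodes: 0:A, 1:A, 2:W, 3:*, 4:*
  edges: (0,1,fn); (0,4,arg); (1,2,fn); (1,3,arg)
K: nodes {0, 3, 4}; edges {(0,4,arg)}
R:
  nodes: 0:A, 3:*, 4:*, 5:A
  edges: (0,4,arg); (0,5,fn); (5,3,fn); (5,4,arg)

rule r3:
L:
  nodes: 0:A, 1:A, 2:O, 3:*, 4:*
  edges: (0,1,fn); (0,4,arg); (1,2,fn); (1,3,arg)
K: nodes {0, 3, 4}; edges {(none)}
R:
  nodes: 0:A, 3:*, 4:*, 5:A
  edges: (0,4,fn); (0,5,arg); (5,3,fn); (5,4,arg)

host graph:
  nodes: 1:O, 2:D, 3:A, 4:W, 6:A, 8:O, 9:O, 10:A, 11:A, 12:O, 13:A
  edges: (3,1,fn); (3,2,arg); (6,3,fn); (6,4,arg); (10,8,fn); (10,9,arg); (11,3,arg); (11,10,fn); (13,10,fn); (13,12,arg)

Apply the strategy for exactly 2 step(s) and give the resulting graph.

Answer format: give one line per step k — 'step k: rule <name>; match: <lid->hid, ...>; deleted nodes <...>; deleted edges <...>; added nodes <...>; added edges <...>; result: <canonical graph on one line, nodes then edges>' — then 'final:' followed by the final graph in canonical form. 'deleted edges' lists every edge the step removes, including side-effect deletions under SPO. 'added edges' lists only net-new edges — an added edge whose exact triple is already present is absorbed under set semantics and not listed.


step 1: rule r3; match: 0->6, 1->3, 2->1, 3->2, 4->4; deleted nodes 1, 3; deleted edges (3,1,fn); (3,2,arg); (6,3,fn); (6,4,arg); (11,3,arg); added nodes 14; added edges (6,4,fn); (6,14,arg); (14,2,fn); (14,4,arg); result: nodes: 2:D, 4:W, 6:A, 8:O, 9:O, 10:A, 11:A, 12:O, 13:A, 14:A edges: (6,4,fn); (6,14,arg); (10,8,fn); (10,9,arg); (11,10,fn); (13,10,fn); (13,12,arg); (14,2,fn); (14,4,arg)
step 2: rule r3; match: 0->13, 1->10, 2->8, 3->9, 4->12; deleted nodes 8, 10; deleted edges (10,8,fn); (10,9,arg); (11,10,fn); (13,10,fn); (13,12,arg); added nodes 15; added edges (13,12,fn); (13,15,arg); (15,9,fn); (15,12,arg); result: nodes: 2:D, 4:W, 6:A, 9:O, 11:A, 12:O, 13:A, 14:A, 15:A edges: (6,4,fn); (6,14,arg); (13,12,fn); (13,15,arg); (14,2,fn); (14,4,arg); (15,9,fn); (15,12,arg)
final:
nodes: 2:D, 4:W, 6:A, 9:O, 11:A, 12:O, 13:A, 14:A, 15:A
edges: (6,4,fn); (6,14,arg); (13,12,fn); (13,15,arg); (14,2,fn); (14,4,arg); (15,9,fn); (15,12,arg)


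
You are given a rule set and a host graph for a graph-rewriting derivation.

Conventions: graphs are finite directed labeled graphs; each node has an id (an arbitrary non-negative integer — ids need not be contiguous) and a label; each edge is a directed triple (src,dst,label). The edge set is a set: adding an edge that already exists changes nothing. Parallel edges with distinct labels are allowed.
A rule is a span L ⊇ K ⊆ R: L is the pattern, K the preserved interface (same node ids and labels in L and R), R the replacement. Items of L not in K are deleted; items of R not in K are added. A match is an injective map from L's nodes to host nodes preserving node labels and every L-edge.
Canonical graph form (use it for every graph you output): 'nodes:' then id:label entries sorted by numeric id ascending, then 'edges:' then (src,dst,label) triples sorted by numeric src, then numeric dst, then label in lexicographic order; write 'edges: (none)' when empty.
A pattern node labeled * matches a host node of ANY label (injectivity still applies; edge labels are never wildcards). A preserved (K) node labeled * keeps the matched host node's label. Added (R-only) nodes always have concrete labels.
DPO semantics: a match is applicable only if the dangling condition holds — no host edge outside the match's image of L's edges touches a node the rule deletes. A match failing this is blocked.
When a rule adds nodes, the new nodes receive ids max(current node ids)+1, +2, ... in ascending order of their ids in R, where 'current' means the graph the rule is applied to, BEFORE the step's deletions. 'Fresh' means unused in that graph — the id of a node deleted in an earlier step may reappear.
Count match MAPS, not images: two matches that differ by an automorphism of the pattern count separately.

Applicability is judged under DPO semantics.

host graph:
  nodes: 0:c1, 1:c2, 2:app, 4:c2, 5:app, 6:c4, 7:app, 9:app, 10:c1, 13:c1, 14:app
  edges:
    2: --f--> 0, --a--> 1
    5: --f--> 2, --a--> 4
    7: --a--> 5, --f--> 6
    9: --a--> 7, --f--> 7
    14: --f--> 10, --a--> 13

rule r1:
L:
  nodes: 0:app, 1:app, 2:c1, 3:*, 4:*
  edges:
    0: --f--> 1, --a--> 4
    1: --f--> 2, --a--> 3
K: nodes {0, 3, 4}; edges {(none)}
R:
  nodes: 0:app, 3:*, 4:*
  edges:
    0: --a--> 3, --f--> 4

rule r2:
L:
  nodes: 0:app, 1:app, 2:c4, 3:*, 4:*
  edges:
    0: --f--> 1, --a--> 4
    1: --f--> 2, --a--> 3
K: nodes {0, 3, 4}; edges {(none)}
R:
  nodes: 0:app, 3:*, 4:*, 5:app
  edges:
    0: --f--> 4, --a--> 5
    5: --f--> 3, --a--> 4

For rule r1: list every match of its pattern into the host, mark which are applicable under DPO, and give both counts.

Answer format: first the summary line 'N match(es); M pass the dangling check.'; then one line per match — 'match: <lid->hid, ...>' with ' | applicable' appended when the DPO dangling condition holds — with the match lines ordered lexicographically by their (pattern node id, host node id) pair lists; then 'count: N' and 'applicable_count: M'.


1 match(es); 1 pass the dangling check.
match: 0->5, 1->2, 2->0, 3->1, 4->4 | applicable
count: 1
applicable_count: 1


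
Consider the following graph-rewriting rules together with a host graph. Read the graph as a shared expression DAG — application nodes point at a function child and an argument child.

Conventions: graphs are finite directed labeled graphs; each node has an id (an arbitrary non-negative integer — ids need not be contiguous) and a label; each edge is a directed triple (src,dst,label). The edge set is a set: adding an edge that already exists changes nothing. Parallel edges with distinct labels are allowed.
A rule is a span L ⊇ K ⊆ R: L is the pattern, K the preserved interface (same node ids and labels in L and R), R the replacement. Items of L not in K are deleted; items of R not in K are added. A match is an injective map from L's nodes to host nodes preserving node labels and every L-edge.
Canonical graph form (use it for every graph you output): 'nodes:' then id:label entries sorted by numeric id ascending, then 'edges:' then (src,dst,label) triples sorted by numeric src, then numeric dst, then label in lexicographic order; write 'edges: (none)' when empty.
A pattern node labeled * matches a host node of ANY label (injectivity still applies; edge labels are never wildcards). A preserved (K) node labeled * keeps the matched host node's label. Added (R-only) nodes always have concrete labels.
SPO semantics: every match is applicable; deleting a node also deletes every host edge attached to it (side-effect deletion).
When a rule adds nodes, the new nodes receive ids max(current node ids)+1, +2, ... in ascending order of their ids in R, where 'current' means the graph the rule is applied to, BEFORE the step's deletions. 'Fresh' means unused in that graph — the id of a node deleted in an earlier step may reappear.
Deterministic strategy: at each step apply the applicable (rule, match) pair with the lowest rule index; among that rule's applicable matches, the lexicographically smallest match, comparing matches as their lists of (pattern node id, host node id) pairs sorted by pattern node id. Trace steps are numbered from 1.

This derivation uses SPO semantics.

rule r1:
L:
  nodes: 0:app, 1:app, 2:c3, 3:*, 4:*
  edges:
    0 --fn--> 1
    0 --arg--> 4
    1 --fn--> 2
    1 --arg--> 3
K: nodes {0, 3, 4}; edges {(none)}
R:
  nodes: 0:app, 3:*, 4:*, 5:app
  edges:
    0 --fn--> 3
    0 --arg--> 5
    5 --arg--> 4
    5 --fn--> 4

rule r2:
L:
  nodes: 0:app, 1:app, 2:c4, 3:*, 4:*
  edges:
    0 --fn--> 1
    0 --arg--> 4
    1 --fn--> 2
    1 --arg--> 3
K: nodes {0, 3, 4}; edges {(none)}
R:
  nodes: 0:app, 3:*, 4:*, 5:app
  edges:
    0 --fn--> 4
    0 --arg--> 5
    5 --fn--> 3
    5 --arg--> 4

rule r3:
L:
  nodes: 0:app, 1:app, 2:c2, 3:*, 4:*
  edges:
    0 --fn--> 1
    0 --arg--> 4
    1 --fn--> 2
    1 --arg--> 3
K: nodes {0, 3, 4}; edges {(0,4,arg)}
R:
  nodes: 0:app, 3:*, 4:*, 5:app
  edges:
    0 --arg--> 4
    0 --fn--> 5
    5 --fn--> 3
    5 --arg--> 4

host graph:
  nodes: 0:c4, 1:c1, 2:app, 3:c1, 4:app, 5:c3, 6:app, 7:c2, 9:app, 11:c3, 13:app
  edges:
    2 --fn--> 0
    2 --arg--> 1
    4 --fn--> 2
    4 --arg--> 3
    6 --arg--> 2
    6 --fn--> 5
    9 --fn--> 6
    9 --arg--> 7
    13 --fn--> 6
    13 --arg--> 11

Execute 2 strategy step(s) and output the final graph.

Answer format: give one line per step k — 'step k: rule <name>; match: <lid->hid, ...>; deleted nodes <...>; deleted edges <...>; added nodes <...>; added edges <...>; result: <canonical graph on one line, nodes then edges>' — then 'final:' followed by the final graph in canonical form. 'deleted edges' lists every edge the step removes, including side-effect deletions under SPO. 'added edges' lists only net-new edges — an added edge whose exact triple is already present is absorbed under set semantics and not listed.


step 1: rule r1; match: 0->9, 1->6, 2->5, 3->2, 4->7; deleted nodes 5, 6; deleted edges (6,2,arg); (6,5,fn); (9,6,fn); (9,7,arg); (13,6,fn); added nodes 14; added edges (9,2,fn); (9,14,arg); (14,7,arg); (14,7,fn); result: nodes: 0:c4, 1:c1, 2:app, 3:c1, 4:app, 7:c2, 9:app, 11:c3, 13:app, 14:app edges: (2,0,fn); (2,1,arg); (4,2,fn); (4,3,arg); (9,2,fn); (9,14,arg); (13,11,arg); (14,7,arg); (14,7,fn)
step 2: rule r2; match: 0->4, 1->2, 2->0, 3->1, 4->3; deleted nodes 0, 2; deleted edges (2,0,fn); (2,1,arg); (4,2,fn); (4,3,arg); (9,2,fn); added nodes 15; added edges (4,3,fn); (4,15,arg); (15,1,fn); (15,3,arg); result: nodes: 1:c1, 3:c1, 4:app, 7:c2, 9:app, 11:c3, 13:app, 14:app, 15:app edges: (4,3,fn); (4,15,arg); (9,14,arg); (13,11,arg); (14,7,arg); (14,7,fn); (15,1,fn); (15,3,arg)
final:
nodes: 1:c1, 3:c1, 4:app, 7:c2, 9:app, 11:c3, 13:app, 14:app, 15:app
edges: (4,3,fn); (4,15,arg); (9,14,arg); (13,11,arg); (14,7,arg); (14,7,fn); (15,1,fn); (15,3,arg)


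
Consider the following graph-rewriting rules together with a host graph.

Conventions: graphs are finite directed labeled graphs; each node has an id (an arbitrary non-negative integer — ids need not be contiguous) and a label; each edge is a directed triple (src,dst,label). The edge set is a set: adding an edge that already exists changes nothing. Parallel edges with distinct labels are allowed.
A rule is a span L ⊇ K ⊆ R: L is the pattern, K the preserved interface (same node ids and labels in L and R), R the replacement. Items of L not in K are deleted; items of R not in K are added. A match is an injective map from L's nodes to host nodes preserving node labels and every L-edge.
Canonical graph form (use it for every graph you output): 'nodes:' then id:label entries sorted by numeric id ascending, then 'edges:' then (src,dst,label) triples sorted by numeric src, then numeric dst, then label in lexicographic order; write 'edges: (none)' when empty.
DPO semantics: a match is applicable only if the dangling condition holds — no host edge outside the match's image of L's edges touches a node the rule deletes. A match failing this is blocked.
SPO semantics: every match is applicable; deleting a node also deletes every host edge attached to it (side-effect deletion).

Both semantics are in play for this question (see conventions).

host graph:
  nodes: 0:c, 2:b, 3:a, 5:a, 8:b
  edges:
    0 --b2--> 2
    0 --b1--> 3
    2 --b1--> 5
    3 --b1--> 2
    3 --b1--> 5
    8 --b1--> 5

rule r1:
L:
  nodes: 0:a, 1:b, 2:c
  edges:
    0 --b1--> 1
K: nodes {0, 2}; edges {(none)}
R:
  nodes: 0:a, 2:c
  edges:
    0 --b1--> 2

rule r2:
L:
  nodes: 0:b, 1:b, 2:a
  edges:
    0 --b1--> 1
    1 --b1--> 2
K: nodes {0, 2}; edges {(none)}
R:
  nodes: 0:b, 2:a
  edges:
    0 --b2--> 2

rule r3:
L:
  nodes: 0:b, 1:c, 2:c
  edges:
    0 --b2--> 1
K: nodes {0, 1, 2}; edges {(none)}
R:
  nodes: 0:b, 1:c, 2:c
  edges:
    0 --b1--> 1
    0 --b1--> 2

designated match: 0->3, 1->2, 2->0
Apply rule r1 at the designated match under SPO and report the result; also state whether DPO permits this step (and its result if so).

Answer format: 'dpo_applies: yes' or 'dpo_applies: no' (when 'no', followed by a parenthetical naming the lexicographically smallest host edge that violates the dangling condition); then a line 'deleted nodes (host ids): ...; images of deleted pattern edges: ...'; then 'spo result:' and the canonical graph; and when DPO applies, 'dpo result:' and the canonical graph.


dpo_applies: no
(the rule deletes node 2, which keeps host edge (0,2,b2) outside the match image — the dangling condition fails, DPO blocks; SPO proceeds and side-deletes such edges)
deleted nodes (host ids): 2; images of deleted pattern edges: (3,2,b1)
spo result:
nodes: 0:c, 3:a, 5:a, 8:b
edges: (0,3,b1); (3,0,b1); (3,5,b1); (8,5,b1)


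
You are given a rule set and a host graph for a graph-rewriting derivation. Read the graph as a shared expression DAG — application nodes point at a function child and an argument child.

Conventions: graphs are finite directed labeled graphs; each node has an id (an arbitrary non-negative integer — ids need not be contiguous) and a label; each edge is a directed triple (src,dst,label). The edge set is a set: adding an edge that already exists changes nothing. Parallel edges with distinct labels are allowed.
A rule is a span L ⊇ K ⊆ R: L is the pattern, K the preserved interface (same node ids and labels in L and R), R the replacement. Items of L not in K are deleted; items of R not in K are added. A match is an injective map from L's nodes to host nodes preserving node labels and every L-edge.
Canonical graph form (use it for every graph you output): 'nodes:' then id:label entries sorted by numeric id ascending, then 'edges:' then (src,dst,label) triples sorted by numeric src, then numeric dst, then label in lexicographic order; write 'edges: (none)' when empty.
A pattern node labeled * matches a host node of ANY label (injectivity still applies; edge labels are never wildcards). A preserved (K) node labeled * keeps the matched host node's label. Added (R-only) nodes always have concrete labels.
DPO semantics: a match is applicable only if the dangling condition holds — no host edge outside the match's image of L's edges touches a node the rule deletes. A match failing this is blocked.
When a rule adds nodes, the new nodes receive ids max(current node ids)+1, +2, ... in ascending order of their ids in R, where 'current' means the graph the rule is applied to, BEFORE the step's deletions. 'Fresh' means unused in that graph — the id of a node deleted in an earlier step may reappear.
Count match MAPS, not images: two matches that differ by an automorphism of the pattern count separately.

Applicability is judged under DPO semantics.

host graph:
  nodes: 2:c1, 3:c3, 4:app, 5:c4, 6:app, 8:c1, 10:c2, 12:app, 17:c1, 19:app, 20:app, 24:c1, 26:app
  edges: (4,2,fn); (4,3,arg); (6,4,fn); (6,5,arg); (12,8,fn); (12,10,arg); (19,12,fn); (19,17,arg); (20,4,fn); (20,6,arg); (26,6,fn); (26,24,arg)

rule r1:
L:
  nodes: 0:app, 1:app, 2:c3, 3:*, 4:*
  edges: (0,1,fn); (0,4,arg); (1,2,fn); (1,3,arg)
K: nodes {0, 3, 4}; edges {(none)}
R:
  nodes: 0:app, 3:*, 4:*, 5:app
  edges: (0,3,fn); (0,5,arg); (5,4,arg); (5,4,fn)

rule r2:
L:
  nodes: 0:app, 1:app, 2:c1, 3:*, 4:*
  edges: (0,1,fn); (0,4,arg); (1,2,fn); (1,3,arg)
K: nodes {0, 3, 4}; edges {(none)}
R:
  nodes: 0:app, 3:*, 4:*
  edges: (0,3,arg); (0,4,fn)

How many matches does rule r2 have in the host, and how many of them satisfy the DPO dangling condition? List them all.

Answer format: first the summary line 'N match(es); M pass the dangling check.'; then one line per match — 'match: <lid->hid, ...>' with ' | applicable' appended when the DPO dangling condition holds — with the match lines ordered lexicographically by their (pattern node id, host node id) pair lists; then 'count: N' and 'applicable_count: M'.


3 match(es); 1 pass the dangling check.
match: 0->6, 1->4, 2->2, 3->3, 4->5
match: 0->19, 1->12, 2->8, 3->10, 4->17 | applicable
match: 0->20, 1->4, 2->2, 3->3, 4->6
count: 3
applicable_count: 1


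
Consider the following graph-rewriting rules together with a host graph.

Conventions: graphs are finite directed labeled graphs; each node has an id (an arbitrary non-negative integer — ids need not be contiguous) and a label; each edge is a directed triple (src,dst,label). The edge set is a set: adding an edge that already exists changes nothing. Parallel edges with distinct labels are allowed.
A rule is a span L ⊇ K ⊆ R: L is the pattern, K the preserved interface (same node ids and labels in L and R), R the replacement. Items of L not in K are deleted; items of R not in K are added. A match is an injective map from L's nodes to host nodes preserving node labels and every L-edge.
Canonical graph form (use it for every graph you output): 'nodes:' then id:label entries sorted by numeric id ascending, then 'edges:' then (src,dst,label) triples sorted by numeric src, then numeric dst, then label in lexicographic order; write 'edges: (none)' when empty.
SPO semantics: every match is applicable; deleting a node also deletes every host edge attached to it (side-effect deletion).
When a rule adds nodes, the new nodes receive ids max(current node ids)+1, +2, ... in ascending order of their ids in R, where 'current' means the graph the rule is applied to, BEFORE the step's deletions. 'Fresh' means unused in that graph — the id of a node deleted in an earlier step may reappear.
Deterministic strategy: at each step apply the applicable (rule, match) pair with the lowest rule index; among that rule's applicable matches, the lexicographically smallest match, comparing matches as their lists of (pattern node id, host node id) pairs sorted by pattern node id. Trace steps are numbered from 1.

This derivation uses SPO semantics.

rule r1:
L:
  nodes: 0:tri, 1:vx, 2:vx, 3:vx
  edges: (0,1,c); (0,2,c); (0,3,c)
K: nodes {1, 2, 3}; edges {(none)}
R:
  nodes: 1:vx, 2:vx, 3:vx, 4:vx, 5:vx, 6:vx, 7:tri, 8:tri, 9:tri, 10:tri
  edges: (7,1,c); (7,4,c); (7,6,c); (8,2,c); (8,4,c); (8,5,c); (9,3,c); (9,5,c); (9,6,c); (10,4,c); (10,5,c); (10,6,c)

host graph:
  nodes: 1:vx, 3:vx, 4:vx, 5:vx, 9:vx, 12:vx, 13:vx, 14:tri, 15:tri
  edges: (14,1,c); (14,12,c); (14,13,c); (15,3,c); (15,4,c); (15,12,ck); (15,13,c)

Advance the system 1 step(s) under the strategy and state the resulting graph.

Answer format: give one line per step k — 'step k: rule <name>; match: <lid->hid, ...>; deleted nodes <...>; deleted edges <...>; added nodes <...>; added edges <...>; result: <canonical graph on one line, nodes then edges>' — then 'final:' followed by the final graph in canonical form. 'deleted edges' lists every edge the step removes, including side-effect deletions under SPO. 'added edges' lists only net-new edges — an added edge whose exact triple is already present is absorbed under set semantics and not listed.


step 1: rule r1; match: 0->14, 1->1, 2->12, 3->13; deleted nodes 14; deleted edges (14,1,c); (14,12,c); (14,13,c); added nodes 16, 17, 18, 19, 20, 21, 22; added edges (19,1,c); (19,16,c); (19,18,c); (20,12,c); (20,16,c); (20,17,c); (21,13,c); (21,17,c); (21,18,c); (22,16,c); (22,17,c); (22,18,c); result: nodes: 1:vx, 3:vx, 4:vx, 5:vx, 9:vx, 12:vx, 13:vx, 15:tri, 16:vx, 17:vx, 18:vx, 19:tri, 20:tri, 21:tri, 22:tri edges: (15,3,c); (15,4,c); (15,12,ck); (15,13,c); (19,1,c); (19,16,c); (19,18,c); (20,12,c); (20,16,c); (20,17,c); (21,13,c); (21,17,c); (21,18,c); (22,16,c); (22,17,c); (22,18,c)
final:
nodes: 1:vx, 3:vx, 4:vx, 5:vx, 9:vx, 12:vx, 13:vx, 15:tri, 16:vx, 17:vx, 18:vx, 19:tri, 20:tri, 21:tri, 22:tri
edges: (15,3,c); (15,4,c); (15,12,ck); (15,13,c); (19,1,c); (19,16,c); (19,18,c); (20,12,c); (20,16,c); (20,17,c); (21,13,c); (21,17,c); (21,18,c); (22,16,c); (22,17,c); (22,18,c)


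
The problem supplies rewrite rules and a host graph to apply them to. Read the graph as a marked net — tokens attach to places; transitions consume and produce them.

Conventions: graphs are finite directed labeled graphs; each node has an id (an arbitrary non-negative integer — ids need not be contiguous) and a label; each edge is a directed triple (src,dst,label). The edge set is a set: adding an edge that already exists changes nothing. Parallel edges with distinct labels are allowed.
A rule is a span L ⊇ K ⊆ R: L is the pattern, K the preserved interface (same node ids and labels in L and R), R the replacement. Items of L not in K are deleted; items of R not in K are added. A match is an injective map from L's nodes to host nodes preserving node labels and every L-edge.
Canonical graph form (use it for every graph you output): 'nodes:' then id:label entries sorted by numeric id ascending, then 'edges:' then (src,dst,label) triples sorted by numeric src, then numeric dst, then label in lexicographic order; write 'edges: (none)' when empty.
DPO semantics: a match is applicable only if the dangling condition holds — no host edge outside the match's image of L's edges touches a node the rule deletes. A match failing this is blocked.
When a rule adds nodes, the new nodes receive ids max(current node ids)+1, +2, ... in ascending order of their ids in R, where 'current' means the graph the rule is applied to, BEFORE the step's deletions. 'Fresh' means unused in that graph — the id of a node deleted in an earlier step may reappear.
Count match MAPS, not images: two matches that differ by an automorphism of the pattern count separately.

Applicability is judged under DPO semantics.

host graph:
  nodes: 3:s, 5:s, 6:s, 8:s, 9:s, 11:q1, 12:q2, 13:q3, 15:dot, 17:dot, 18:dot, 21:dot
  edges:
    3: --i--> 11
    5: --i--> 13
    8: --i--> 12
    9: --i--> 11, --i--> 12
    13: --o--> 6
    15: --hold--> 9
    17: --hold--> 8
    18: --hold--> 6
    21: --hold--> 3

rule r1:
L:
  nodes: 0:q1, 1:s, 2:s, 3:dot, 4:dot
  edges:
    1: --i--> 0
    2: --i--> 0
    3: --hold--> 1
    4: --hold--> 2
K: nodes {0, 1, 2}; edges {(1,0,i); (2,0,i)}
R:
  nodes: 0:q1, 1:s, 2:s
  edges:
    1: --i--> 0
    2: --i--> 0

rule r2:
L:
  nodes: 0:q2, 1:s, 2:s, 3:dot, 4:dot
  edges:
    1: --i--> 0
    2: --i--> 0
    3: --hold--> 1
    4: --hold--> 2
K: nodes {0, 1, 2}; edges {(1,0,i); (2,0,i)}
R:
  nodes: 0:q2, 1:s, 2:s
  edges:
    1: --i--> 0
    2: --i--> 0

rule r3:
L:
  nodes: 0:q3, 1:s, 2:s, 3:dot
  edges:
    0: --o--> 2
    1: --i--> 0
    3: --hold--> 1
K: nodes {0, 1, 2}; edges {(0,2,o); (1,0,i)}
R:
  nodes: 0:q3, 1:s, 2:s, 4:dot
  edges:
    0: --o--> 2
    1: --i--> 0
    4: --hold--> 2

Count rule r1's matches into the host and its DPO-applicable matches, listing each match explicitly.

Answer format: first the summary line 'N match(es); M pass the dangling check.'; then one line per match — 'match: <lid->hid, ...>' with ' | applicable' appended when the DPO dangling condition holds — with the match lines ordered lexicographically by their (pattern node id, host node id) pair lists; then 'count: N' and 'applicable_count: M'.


2 match(es); 2 pass the dangling check.
match: 0->11, 1->3, 2->9, 3->21, 4->15 | applicable
match: 0->11, 1->9, 2->3, 3->15, 4->21 | applicable
count: 2
applicable_count: 2


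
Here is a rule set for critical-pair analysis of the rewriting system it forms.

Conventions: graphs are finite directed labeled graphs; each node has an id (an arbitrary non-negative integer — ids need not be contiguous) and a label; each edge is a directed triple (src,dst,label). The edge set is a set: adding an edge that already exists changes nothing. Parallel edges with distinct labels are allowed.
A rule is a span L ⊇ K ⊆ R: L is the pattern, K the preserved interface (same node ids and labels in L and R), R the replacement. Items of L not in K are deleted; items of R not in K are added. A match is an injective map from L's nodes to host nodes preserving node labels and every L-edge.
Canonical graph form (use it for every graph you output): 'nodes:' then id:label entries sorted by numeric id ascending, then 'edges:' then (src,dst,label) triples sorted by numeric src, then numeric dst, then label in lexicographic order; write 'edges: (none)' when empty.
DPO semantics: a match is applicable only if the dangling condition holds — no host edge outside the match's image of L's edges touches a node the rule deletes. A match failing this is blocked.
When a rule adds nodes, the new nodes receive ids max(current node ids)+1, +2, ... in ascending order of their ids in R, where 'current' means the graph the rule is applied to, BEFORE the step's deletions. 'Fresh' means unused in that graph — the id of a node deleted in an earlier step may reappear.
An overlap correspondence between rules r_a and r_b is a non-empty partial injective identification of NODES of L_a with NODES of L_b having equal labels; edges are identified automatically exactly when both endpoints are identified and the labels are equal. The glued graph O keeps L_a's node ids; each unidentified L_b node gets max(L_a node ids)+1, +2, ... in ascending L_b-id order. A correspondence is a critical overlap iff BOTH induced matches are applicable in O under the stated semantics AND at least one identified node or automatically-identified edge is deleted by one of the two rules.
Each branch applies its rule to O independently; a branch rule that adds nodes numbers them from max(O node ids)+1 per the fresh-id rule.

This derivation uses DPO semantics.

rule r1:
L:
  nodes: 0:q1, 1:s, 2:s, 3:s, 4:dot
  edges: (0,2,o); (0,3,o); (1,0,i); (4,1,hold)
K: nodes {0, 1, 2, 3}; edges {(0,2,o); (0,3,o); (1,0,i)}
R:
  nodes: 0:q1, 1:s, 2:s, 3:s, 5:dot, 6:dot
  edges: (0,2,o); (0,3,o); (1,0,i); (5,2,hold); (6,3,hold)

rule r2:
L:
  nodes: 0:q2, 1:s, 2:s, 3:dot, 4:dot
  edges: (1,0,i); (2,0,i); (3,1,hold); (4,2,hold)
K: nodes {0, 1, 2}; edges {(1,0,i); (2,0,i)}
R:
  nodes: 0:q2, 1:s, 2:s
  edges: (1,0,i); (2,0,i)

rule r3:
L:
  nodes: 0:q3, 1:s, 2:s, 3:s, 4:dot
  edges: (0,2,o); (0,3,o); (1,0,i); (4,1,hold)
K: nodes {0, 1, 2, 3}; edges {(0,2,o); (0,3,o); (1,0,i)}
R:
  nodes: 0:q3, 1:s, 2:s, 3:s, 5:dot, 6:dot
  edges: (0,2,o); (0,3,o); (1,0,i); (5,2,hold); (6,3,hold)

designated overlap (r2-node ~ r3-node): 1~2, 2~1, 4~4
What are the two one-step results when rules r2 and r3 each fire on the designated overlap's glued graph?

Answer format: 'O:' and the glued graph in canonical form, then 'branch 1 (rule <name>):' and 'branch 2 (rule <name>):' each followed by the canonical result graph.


O:
nodes: 0:q2, 1:s, 2:s, 3:dot, 4:dot, 5:q3, 6:s
edges: (1,0,i); (2,0,i); (2,5,i); (3,1,hold); (4,2,hold); (5,1,o); (5,6,o)
branch 1 (rule r2):
nodes: 0:q2, 1:s, 2:s, 5:q3, 6:s
edges: (1,0,i); (2,0,i); (2,5,i); (5,1,o); (5,6,o)
branch 2 (rule r3):
nodes: 0:q2, 1:s, 2:s, 3:dot, 5:q3, 6:s, 7:dot, 8:dot
edges: (1,0,i); (2,0,i); (2,5,i); (3,1,hold); (5,1,o); (5,6,o); (7,1,hold); (8,6,hold)
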